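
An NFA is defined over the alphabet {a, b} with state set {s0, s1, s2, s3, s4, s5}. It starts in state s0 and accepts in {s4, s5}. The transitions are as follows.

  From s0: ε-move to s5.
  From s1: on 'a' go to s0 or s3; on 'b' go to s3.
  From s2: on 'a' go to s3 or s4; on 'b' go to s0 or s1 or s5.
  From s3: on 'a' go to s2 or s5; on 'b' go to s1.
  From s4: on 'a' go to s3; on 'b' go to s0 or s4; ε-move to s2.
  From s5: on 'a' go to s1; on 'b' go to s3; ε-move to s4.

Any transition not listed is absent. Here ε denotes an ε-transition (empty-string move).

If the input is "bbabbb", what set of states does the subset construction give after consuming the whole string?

{s0, s1, s2, s3, s4, s5}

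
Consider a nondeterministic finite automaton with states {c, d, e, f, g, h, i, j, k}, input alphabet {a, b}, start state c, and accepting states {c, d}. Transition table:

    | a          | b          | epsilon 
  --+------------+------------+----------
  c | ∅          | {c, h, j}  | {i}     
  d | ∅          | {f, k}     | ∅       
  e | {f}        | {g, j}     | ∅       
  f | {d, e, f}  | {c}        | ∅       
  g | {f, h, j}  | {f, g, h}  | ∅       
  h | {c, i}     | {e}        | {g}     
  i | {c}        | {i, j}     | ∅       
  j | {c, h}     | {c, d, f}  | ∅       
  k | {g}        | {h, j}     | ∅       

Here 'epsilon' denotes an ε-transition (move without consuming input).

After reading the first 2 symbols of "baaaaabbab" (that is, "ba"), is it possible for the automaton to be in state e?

No

Start: ε-closure({c}) = {c, i}.
Read 'b': {c, i} → {c, g, h, i, j}.
Read 'a': {c, g, h, i, j} → {c, f, g, h, i, j}.
State e is not in {c, f, g, h, i, j}.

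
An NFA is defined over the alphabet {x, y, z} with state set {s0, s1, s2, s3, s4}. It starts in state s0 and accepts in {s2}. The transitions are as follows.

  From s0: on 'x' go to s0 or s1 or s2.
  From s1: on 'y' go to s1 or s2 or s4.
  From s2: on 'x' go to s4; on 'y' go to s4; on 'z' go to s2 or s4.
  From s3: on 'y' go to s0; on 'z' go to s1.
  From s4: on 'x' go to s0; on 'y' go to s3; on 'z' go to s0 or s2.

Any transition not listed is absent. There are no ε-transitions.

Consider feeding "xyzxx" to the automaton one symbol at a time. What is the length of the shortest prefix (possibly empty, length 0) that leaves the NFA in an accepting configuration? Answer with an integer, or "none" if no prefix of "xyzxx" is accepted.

1

Start in {s0}.
Read 'x': s0→{s0, s1, s2}; now {s0, s1, s2}.
None of the earlier sets intersect F, but {s0, s1, s2} does.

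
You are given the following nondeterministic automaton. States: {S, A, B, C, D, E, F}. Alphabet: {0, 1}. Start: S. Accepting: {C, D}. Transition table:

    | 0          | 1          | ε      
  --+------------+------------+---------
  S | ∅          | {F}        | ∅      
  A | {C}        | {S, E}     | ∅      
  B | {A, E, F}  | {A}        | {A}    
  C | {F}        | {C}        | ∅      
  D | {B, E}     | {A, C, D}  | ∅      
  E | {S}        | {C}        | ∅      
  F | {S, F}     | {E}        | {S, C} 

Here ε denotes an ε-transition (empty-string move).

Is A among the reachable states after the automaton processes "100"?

Start in {S}.
Read '1': S→{F}; union {F}; ε-closure = {S, C, F}.
Read '0': S→∅, C→{F}, F→{S, F}; union {S, F}; ε-closure = {S, C, F}.
Read '0': S→∅, C→{F}, F→{S, F}; union {S, F}; ε-closure = {S, C, F}.
State A is not in {S, C, F}.

No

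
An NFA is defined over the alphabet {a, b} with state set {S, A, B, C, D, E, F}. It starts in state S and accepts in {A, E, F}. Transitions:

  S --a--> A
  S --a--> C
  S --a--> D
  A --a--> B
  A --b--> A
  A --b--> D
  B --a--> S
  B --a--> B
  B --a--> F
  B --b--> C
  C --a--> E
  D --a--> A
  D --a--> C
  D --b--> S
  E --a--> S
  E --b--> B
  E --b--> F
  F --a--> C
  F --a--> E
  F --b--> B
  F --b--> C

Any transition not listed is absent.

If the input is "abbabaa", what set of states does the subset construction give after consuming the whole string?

{S, A, B, C, E, F}

Start in {S}.
Read 'a': S→{A, C, D}; now {A, C, D}.
Read 'b': A→{A, D}, C→∅, D→{S}; now {S, A, D}.
Read 'b': S→∅, A→{A, D}, D→{S}; now {S, A, D}.
Read 'a': S→{A, C, D}, A→{B}, D→{A, C}; now {A, B, C, D}.
Read 'b': A→{A, D}, B→{C}, C→∅, D→{S}; now {S, A, C, D}.
Read 'a': S→{A, C, D}, A→{B}, C→{E}, D→{A, C}; now {A, B, C, D, E}.
Read 'a': A→{B}, B→{S, B, F}, C→{E}, D→{A, C}, E→{S}; now {S, A, B, C, E, F}.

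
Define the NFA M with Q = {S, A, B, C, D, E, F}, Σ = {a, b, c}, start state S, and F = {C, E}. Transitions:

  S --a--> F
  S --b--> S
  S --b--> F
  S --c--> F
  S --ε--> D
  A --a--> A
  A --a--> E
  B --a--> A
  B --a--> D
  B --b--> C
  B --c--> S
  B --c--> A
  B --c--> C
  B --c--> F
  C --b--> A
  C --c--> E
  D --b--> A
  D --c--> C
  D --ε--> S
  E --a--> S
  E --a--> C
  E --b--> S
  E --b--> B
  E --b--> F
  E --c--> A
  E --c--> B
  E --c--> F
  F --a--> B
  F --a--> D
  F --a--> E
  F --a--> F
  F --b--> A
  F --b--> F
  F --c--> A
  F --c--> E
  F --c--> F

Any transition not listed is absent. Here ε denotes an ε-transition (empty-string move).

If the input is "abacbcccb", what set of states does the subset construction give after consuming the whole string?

{S, A, B, C, D, F}

Start: ε-closure({S}) = {S, D}.
Read 'a': S→{F}, D→∅; now {F}.
Read 'b': F→{A, F}; now {A, F}.
Read 'a': A→{A, E}, F→{B, D, E, F}; union {A, B, D, E, F}; ε-closure = {S, A, B, D, E, F}.
Read 'c': S→{F}, A→∅, B→{S, A, C, F}, D→{C}, E→{A, B, F}, F→{A, E, F}; union {S, A, B, C, E, F}; ε-closure = {S, A, B, C, D, E, F}.
Read 'b': S→{S, F}, A→∅, B→{C}, C→{A}, D→{A}, E→{S, B, F}, F→{A, F}; union {S, A, B, C, F}; ε-closure = {S, A, B, C, D, F}.
Read 'c': S→{F}, A→∅, B→{S, A, C, F}, C→{E}, D→{C}, F→{A, E, F}; union {S, A, C, E, F}; ε-closure = {S, A, C, D, E, F}.
Read 'c': S→{F}, A→∅, C→{E}, D→{C}, E→{A, B, F}, F→{A, E, F}; now {A, B, C, E, F}.
Read 'c': A→∅, B→{S, A, C, F}, C→{E}, E→{A, B, F}, F→{A, E, F}; union {S, A, B, C, E, F}; ε-closure = {S, A, B, C, D, E, F}.
Read 'b': S→{S, F}, A→∅, B→{C}, C→{A}, D→{A}, E→{S, B, F}, F→{A, F}; union {S, A, B, C, F}; ε-closure = {S, A, B, C, D, F}.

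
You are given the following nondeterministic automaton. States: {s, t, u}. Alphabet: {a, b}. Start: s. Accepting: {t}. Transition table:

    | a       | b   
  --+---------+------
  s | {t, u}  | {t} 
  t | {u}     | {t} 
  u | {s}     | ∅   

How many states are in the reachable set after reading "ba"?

1

Start in {s}.
Read 'b': {s} → {t}.
Read 'a': {t} → {u}.
That set has 1 state.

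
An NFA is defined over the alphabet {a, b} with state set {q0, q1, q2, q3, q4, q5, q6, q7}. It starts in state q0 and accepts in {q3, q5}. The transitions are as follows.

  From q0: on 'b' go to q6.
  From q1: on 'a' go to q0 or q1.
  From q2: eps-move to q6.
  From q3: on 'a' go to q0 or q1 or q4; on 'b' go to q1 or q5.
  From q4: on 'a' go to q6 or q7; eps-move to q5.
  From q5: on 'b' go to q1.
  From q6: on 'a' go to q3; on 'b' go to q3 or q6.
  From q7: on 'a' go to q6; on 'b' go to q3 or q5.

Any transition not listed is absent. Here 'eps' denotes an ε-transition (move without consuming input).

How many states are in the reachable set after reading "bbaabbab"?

3

Start in {q0}.
Read 'b': q0→{q6}; now {q6}.
Read 'b': q6→{q3, q6}; now {q3, q6}.
Read 'a': q3→{q0, q1, q4}, q6→{q3}; union {q0, q1, q3, q4}; ε-closure = {q0, q1, q3, q4, q5}.
Read 'a': q0→∅, q1→{q0, q1}, q3→{q0, q1, q4}, q4→{q6, q7}, q5→∅; union {q0, q1, q4, q6, q7}; ε-closure = {q0, q1, q4, q5, q6, q7}.
Read 'b': q0→{q6}, q1→∅, q4→∅, q5→{q1}, q6→{q3, q6}, q7→{q3, q5}; now {q1, q3, q5, q6}.
Read 'b': q1→∅, q3→{q1, q5}, q5→{q1}, q6→{q3, q6}; now {q1, q3, q5, q6}.
Read 'a': q1→{q0, q1}, q3→{q0, q1, q4}, q5→∅, q6→{q3}; union {q0, q1, q3, q4}; ε-closure = {q0, q1, q3, q4, q5}.
Read 'b': q0→{q6}, q1→∅, q3→{q1, q5}, q4→∅, q5→{q1}; now {q1, q5, q6}.
That set has 3 states.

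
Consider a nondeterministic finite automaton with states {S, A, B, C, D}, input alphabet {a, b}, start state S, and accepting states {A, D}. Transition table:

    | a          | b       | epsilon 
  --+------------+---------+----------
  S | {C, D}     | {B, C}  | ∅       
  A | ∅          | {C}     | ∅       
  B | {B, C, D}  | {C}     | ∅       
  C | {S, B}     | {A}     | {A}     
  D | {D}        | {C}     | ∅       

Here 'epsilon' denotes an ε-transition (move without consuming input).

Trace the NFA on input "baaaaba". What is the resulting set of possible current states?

Start in {S}.
Read 'b': {S} → {A, B, C}.
Read 'a': {A, B, C} → {S, A, B, C, D}.
Read 'a': {S, A, B, C, D} → {S, A, B, C, D}.
Read 'a': {S, A, B, C, D} → {S, A, B, C, D}.
Read 'a': {S, A, B, C, D} → {S, A, B, C, D}.
Read 'b': {S, A, B, C, D} → {A, B, C}.
Read 'a': {A, B, C} → {S, A, B, C, D}.

{S, A, B, C, D}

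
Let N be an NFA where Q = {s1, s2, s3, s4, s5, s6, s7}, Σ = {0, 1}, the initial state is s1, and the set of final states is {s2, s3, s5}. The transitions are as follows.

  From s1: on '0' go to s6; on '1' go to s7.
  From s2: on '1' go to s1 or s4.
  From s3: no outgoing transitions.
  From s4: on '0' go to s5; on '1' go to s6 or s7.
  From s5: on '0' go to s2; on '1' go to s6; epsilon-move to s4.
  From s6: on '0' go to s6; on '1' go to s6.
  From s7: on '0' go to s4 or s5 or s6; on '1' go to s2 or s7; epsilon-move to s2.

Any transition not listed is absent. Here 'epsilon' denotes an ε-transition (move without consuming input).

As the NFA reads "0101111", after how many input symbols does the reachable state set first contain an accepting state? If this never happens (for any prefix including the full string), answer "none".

none

Start in {s1}.
Read '0': {s1} → {s6}.
Read '1': {s6} → {s6}.
Read '0': {s6} → {s6}.
Read '1': {s6} → {s6}.
Read '1': {s6} → {s6}.
Read '1': {s6} → {s6}.
Read '1': {s6} → {s6}.
No reachable set along the way intersects F.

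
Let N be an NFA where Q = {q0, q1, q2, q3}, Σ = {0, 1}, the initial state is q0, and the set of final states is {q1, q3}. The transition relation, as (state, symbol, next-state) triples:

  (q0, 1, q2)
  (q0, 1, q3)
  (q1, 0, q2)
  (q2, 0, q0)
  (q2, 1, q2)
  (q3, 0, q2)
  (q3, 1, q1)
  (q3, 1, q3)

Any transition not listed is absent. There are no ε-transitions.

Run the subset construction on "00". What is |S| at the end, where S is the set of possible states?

0

Start in {q0}.
Read '0': q0→∅; now ∅.
The set is empty and remains empty for the remaining 1 symbol.
That set has 0 states.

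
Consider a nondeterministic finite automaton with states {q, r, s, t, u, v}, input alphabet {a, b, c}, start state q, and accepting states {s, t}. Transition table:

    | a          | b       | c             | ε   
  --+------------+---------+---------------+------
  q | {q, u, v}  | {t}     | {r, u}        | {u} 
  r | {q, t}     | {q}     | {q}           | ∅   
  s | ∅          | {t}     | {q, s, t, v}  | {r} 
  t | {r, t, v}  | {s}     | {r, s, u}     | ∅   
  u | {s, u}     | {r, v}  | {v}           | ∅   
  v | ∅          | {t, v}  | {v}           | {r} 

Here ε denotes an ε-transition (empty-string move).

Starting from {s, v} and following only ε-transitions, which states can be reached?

Begin with {s, v}.
ε-move v → r; add r.

{r, s, v}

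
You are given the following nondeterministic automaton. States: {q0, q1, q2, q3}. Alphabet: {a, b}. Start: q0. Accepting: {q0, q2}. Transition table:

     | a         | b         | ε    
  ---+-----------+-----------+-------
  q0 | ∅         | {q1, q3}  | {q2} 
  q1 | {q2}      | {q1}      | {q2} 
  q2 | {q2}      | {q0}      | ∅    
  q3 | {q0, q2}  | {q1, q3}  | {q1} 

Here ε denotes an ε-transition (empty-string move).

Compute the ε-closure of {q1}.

Begin with {q1}.
ε-move q1 → q2; add q2.

{q1, q2}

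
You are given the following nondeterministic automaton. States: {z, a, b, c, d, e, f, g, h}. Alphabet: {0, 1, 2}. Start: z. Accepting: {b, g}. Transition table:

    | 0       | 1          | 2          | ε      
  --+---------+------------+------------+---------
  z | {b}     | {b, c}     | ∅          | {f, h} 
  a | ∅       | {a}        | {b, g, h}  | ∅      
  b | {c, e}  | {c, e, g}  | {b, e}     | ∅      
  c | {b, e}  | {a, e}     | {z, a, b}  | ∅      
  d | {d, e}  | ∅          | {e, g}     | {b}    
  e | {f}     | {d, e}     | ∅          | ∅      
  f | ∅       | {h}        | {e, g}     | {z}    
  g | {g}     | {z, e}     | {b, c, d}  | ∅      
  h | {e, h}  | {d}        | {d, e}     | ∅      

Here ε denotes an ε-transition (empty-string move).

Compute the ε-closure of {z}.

Begin with {z}.
ε-move z → f; add f.
ε-move z → h; add h.

{z, f, h}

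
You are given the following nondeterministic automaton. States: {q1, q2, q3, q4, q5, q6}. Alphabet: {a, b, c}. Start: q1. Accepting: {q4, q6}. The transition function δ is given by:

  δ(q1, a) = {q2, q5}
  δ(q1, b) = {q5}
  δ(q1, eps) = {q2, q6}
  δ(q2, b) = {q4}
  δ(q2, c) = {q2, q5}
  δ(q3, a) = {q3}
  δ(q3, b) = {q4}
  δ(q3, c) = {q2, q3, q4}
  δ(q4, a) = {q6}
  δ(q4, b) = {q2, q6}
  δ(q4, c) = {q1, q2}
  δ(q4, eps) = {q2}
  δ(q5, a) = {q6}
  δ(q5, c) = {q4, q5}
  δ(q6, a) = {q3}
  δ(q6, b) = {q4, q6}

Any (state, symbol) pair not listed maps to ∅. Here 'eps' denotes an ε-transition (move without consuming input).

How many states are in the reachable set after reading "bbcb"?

Start: ε-closure({q1}) = {q1, q2, q6}.
Read 'b': q1→{q5}, q2→{q4}, q6→{q4, q6}; union {q4, q5, q6}; ε-closure = {q2, q4, q5, q6}.
Read 'b': q2→{q4}, q4→{q2, q6}, q5→∅, q6→{q4, q6}; now {q2, q4, q6}.
Read 'c': q2→{q2, q5}, q4→{q1, q2}, q6→∅; union {q1, q2, q5}; ε-closure = {q1, q2, q5, q6}.
Read 'b': q1→{q5}, q2→{q4}, q5→∅, q6→{q4, q6}; union {q4, q5, q6}; ε-closure = {q2, q4, q5, q6}.
That set has 4 states.

4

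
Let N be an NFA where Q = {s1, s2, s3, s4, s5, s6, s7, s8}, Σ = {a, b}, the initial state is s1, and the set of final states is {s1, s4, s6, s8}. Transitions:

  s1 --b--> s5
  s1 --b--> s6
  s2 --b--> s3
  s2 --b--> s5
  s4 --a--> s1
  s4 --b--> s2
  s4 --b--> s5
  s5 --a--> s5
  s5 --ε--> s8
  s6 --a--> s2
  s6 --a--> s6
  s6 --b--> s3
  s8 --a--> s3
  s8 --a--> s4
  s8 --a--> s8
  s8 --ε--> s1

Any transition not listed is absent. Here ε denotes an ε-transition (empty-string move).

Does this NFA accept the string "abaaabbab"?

No

Start in {s1}.
Read 'a': s1→∅; now ∅.
The set is empty and remains empty for the remaining 8 symbols.
The final set ∅ contains no accepting state.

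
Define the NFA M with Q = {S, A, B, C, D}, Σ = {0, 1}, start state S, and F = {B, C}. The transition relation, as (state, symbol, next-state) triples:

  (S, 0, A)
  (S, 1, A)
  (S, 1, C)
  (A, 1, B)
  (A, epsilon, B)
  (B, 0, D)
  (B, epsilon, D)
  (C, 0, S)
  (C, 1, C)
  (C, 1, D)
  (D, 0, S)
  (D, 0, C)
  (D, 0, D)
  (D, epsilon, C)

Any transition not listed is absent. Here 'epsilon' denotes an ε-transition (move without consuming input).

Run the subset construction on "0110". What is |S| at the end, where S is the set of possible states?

3

Start in {S}.
Read '0': {S} → {A, B, C, D}.
Read '1': {A, B, C, D} → {B, C, D}.
Read '1': {B, C, D} → {C, D}.
Read '0': {C, D} → {S, C, D}.
That set has 3 states.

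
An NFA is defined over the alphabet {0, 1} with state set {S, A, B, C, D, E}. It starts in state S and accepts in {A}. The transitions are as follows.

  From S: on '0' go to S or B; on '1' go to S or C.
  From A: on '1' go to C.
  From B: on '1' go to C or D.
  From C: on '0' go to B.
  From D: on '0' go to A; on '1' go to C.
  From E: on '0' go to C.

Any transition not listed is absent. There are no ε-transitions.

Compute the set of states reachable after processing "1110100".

{S, B}

Start in {S}.
Read '1': S→{S, C}; now {S, C}.
Read '1': S→{S, C}, C→∅; now {S, C}.
Read '1': S→{S, C}, C→∅; now {S, C}.
Read '0': S→{S, B}, C→{B}; now {S, B}.
Read '1': S→{S, C}, B→{C, D}; now {S, C, D}.
Read '0': S→{S, B}, C→{B}, D→{A}; now {S, A, B}.
Read '0': S→{S, B}, A→∅, B→∅; now {S, B}.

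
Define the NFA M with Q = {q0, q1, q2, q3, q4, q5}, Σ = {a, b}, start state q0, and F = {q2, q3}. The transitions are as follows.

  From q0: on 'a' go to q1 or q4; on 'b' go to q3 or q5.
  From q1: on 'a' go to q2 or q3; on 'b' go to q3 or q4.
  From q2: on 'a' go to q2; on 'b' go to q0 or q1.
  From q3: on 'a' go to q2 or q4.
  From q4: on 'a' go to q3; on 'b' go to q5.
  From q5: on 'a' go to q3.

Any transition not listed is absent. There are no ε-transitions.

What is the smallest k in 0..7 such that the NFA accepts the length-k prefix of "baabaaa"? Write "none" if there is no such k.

1

Start in {q0}.
Read 'b': q0→{q3, q5}; now {q3, q5}.
None of the earlier sets intersect F, but {q3, q5} does.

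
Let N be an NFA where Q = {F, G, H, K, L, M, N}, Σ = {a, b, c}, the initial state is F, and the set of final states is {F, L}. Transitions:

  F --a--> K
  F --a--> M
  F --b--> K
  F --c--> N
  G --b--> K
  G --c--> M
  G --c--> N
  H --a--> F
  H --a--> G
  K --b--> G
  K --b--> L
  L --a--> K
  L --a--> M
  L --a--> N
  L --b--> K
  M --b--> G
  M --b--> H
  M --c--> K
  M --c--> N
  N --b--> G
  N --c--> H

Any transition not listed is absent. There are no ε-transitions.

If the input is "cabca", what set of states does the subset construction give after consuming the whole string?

∅

Start in {F}.
Read 'c': F→{N}; now {N}.
Read 'a': N→∅; now ∅.
The set is empty and remains empty for the remaining 3 symbols.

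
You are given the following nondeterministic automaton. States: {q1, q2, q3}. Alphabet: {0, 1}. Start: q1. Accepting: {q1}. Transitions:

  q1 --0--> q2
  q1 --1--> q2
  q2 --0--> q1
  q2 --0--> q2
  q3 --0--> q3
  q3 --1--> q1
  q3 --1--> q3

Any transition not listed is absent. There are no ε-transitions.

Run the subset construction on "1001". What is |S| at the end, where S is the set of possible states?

1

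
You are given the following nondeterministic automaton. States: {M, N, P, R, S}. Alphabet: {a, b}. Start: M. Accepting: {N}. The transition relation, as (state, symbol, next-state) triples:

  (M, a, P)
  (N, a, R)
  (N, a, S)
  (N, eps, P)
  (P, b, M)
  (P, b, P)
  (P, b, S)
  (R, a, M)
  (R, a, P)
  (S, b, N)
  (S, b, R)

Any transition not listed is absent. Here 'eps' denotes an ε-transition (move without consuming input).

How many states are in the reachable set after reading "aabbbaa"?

Start in {M}.
Read 'a': M→{P}; now {P}.
Read 'a': P→∅; now ∅.
The set is empty and remains empty for the remaining 5 symbols.
That set has 0 states.

0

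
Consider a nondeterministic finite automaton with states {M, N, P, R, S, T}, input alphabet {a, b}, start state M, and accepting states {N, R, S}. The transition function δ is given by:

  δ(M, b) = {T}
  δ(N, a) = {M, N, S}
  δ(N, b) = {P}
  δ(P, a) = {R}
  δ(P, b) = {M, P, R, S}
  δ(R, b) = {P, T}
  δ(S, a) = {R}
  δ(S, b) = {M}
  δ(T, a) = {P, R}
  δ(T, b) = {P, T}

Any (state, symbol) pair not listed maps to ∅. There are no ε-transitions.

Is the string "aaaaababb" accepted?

Start in {M}.
Read 'a': M→∅; now ∅.
The set is empty and remains empty for the remaining 8 symbols.
The final set ∅ contains no accepting state.

No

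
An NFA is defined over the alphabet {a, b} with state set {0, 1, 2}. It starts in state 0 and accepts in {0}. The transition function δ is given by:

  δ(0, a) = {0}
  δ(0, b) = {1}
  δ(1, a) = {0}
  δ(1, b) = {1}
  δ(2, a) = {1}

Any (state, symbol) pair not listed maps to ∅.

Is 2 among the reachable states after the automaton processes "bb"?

No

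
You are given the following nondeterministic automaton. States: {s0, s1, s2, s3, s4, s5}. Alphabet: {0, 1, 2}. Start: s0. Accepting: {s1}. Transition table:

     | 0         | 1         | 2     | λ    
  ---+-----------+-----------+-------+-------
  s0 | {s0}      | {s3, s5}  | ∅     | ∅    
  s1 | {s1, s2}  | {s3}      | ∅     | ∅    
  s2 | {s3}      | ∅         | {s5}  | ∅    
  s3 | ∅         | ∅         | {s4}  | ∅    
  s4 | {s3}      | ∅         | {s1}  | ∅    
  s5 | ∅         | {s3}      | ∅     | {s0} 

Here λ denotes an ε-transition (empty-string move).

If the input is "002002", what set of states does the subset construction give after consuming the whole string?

Start in {s0}.
Read '0': {s0} → {s0}.
Read '0': {s0} → {s0}.
Read '2': {s0} → ∅.
The set is empty and remains empty for the remaining 3 symbols.

∅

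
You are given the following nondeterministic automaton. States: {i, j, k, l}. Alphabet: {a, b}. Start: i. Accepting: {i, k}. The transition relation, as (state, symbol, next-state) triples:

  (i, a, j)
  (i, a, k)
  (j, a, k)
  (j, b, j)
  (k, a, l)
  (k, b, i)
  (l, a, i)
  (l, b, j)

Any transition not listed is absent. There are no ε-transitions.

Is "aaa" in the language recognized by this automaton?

Start in {i}.
Read 'a': i→{j, k}; now {j, k}.
Read 'a': j→{k}, k→{l}; now {k, l}.
Read 'a': k→{l}, l→{i}; now {i, l}.
The final set {i, l} contains the accepting state i.

Yes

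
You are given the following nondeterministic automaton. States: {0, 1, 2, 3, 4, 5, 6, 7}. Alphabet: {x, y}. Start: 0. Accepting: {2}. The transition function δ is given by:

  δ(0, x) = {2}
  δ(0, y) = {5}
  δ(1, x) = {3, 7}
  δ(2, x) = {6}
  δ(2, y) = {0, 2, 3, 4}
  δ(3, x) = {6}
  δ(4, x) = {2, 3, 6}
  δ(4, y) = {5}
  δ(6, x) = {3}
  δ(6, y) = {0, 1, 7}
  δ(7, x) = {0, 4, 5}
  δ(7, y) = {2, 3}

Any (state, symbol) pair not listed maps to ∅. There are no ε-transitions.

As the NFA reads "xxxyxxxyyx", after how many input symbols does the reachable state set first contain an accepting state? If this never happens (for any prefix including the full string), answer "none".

Start in {0}.
Read 'x': 0→{2}; now {2}.
None of the earlier sets intersect F, but {2} does.

1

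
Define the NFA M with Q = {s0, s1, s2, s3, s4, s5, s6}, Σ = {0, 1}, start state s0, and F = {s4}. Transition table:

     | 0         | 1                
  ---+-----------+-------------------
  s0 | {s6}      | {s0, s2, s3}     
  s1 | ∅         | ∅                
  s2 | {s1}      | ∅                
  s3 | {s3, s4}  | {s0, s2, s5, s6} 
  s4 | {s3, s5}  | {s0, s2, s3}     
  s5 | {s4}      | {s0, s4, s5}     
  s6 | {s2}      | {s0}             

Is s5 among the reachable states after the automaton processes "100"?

Start in {s0}.
Read '1': {s0} → {s0, s2, s3}.
Read '0': {s0, s2, s3} → {s1, s3, s4, s6}.
Read '0': {s1, s3, s4, s6} → {s2, s3, s4, s5}.
State s5 is in {s2, s3, s4, s5}.

Yes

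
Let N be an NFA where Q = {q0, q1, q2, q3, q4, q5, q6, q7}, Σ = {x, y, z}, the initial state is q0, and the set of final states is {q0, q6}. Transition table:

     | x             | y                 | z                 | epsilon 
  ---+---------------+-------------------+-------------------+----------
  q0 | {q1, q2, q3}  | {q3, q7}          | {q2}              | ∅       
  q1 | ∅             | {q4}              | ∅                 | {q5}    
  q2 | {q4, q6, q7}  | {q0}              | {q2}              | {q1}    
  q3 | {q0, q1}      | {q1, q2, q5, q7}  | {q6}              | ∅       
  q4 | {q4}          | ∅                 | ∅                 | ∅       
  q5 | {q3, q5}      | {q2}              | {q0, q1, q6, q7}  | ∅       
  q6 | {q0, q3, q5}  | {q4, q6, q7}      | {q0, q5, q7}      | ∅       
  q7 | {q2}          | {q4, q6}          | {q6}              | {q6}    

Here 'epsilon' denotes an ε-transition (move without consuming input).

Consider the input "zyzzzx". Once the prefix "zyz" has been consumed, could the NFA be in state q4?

Start in {q0}.
Read 'z': q0→{q2}; union {q2}; ε-closure = {q1, q2, q5}.
Read 'y': q1→{q4}, q2→{q0}, q5→{q2}; union {q0, q2, q4}; ε-closure = {q0, q1, q2, q4, q5}.
Read 'z': q0→{q2}, q1→∅, q2→{q2}, q4→∅, q5→{q0, q1, q6, q7}; union {q0, q1, q2, q6, q7}; ε-closure = {q0, q1, q2, q5, q6, q7}.
State q4 is not in {q0, q1, q2, q5, q6, q7}.

No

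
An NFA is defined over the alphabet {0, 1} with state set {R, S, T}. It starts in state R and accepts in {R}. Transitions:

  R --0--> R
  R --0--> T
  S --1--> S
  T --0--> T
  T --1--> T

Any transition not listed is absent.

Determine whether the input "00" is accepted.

Start in {R}.
Read '0': R→{R, T}; now {R, T}.
Read '0': R→{R, T}, T→{T}; now {R, T}.
The final set {R, T} contains the accepting state R.

Yes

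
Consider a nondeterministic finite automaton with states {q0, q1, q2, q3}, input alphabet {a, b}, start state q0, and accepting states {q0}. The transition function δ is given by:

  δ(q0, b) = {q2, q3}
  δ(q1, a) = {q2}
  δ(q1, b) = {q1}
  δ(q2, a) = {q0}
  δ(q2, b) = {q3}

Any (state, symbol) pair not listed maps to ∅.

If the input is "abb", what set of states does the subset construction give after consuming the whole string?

∅

Start in {q0}.
Read 'a': q0→∅; now ∅.
The set is empty and remains empty for the remaining 2 symbols.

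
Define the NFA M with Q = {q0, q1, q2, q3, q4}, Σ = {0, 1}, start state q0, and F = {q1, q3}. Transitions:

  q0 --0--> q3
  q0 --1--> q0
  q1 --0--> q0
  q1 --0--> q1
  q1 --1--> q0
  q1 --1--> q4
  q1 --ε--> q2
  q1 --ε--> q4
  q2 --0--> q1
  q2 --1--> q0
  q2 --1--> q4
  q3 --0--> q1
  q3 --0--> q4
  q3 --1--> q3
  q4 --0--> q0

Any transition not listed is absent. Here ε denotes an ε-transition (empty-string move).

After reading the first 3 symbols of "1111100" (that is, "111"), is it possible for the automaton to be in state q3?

Start in {q0}.
Read '1': q0→{q0}; now {q0}.
Read '1': q0→{q0}; now {q0}.
Read '1': q0→{q0}; now {q0}.
State q3 is not in {q0}.

No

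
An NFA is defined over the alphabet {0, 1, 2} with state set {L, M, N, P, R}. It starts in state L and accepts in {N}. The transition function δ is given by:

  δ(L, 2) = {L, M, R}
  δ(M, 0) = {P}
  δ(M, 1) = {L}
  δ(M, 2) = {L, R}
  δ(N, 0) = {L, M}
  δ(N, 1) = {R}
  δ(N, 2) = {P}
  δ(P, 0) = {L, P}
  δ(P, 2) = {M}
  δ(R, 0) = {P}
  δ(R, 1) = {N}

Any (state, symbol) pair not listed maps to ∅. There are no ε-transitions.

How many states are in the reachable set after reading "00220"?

0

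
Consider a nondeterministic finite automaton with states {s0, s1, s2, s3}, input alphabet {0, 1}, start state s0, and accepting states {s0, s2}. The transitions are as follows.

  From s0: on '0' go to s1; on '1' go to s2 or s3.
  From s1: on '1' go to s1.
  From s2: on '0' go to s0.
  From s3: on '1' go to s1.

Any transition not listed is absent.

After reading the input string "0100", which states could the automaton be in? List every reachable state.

Start in {s0}.
Read '0': {s0} → {s1}.
Read '1': {s1} → {s1}.
Read '0': {s1} → ∅.
The set is empty and remains empty for the remaining 1 symbol.

∅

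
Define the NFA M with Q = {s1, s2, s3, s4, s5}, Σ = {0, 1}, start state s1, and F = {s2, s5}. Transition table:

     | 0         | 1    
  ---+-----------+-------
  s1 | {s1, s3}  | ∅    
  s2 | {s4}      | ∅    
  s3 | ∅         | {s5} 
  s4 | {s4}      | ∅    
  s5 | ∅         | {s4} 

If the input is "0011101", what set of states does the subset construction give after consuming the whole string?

Start in {s1}.
Read '0': s1→{s1, s3}; now {s1, s3}.
Read '0': s1→{s1, s3}, s3→∅; now {s1, s3}.
Read '1': s1→∅, s3→{s5}; now {s5}.
Read '1': s5→{s4}; now {s4}.
Read '1': s4→∅; now ∅.
The set is empty and remains empty for the remaining 2 symbols.

∅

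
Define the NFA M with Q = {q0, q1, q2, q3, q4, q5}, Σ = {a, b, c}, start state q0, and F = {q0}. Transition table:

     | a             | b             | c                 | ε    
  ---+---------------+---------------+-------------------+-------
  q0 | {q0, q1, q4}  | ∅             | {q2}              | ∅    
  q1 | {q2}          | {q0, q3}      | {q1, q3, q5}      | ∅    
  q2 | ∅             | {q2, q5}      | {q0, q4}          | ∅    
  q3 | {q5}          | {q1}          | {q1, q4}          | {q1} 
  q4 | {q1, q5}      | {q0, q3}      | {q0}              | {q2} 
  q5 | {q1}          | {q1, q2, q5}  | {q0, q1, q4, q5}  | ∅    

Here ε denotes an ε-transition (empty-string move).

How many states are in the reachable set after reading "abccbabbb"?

Start in {q0}.
Read 'a': q0→{q0, q1, q4}; union {q0, q1, q4}; ε-closure = {q0, q1, q2, q4}.
Read 'b': q0→∅, q1→{q0, q3}, q2→{q2, q5}, q4→{q0, q3}; union {q0, q2, q3, q5}; ε-closure = {q0, q1, q2, q3, q5}.
Read 'c': q0→{q2}, q1→{q1, q3, q5}, q2→{q0, q4}, q3→{q1, q4}, q5→{q0, q1, q4, q5}; now {q0, q1, q2, q3, q4, q5}.
Read 'c': q0→{q2}, q1→{q1, q3, q5}, q2→{q0, q4}, q3→{q1, q4}, q4→{q0}, q5→{q0, q1, q4, q5}; now {q0, q1, q2, q3, q4, q5}.
Read 'b': q0→∅, q1→{q0, q3}, q2→{q2, q5}, q3→{q1}, q4→{q0, q3}, q5→{q1, q2, q5}; now {q0, q1, q2, q3, q5}.
Read 'a': q0→{q0, q1, q4}, q1→{q2}, q2→∅, q3→{q5}, q5→{q1}; now {q0, q1, q2, q4, q5}.
Read 'b': q0→∅, q1→{q0, q3}, q2→{q2, q5}, q4→{q0, q3}, q5→{q1, q2, q5}; now {q0, q1, q2, q3, q5}.
Read 'b': q0→∅, q1→{q0, q3}, q2→{q2, q5}, q3→{q1}, q5→{q1, q2, q5}; now {q0, q1, q2, q3, q5}.
Read 'b': q0→∅, q1→{q0, q3}, q2→{q2, q5}, q3→{q1}, q5→{q1, q2, q5}; now {q0, q1, q2, q3, q5}.
That set has 5 states.

5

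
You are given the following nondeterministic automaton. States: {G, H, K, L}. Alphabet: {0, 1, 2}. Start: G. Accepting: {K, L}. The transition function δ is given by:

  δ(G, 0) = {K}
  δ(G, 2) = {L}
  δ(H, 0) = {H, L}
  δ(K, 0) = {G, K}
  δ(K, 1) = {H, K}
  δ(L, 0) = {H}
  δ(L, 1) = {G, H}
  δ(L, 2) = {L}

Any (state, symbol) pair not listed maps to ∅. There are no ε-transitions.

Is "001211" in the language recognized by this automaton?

No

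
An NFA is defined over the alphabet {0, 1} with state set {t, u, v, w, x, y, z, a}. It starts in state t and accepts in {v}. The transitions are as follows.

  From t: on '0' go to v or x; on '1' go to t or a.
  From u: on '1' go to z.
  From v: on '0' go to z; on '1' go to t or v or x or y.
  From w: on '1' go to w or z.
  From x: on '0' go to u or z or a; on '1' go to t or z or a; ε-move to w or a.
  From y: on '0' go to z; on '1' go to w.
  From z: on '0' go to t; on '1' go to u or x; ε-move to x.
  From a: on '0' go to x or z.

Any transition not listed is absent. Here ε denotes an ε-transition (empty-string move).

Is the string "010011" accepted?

Yes

Start in {t}.
Read '0': t→{v, x}; union {v, x}; ε-closure = {v, w, x, a}.
Read '1': v→{t, v, x, y}, w→{w, z}, x→{t, z, a}, a→∅; now {t, v, w, x, y, z, a}.
Read '0': t→{v, x}, v→{z}, w→∅, x→{u, z, a}, y→{z}, z→{t}, a→{x, z}; union {t, u, v, x, z, a}; ε-closure = {t, u, v, w, x, z, a}.
Read '0': t→{v, x}, u→∅, v→{z}, w→∅, x→{u, z, a}, z→{t}, a→{x, z}; union {t, u, v, x, z, a}; ε-closure = {t, u, v, w, x, z, a}.
Read '1': t→{t, a}, u→{z}, v→{t, v, x, y}, w→{w, z}, x→{t, z, a}, z→{u, x}, a→∅; now {t, u, v, w, x, y, z, a}.
Read '1': t→{t, a}, u→{z}, v→{t, v, x, y}, w→{w, z}, x→{t, z, a}, y→{w}, z→{u, x}, a→∅; now {t, u, v, w, x, y, z, a}.
The final set {t, u, v, w, x, y, z, a} contains the accepting state v.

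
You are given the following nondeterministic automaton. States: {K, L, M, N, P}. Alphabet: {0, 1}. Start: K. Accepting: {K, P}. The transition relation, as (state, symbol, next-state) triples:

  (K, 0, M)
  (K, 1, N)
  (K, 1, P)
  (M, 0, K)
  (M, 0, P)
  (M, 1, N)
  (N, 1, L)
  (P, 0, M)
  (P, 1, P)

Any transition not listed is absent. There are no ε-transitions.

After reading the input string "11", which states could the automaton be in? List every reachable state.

Start in {K}.
Read '1': K→{N, P}; now {N, P}.
Read '1': N→{L}, P→{P}; now {L, P}.

{L, P}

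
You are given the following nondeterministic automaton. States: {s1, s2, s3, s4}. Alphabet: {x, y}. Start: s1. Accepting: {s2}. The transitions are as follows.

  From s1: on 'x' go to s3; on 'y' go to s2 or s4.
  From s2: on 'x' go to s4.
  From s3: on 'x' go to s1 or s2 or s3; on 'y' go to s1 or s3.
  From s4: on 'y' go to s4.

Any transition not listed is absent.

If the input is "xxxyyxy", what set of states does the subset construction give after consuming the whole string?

{s1, s2, s3, s4}

Start in {s1}.
Read 'x': s1→{s3}; now {s3}.
Read 'x': s3→{s1, s2, s3}; now {s1, s2, s3}.
Read 'x': s1→{s3}, s2→{s4}, s3→{s1, s2, s3}; now {s1, s2, s3, s4}.
Read 'y': s1→{s2, s4}, s2→∅, s3→{s1, s3}, s4→{s4}; now {s1, s2, s3, s4}.
Read 'y': s1→{s2, s4}, s2→∅, s3→{s1, s3}, s4→{s4}; now {s1, s2, s3, s4}.
Read 'x': s1→{s3}, s2→{s4}, s3→{s1, s2, s3}, s4→∅; now {s1, s2, s3, s4}.
Read 'y': s1→{s2, s4}, s2→∅, s3→{s1, s3}, s4→{s4}; now {s1, s2, s3, s4}.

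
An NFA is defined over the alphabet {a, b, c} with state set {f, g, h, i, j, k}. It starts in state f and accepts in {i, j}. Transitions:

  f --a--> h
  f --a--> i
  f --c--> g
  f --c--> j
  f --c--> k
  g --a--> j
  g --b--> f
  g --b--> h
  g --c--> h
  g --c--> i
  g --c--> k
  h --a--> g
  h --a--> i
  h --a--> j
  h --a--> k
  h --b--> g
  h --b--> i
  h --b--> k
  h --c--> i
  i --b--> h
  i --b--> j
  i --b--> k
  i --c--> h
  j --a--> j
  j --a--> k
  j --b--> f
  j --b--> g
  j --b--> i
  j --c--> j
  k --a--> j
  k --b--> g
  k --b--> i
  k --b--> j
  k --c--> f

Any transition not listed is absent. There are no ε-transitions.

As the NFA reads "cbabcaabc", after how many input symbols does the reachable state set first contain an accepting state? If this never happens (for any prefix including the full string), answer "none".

Start in {f}.
Read 'c': f→{g, j, k}; now {g, j, k}.
None of the earlier sets intersect F, but {g, j, k} does.

1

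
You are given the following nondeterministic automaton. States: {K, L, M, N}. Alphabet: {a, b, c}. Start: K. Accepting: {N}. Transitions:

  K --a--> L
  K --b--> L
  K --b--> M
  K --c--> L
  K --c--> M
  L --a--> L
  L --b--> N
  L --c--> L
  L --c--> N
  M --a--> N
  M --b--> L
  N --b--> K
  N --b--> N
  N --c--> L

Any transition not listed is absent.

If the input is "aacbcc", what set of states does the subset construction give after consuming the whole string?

Start in {K}.
Read 'a': {K} → {L}.
Read 'a': {L} → {L}.
Read 'c': {L} → {L, N}.
Read 'b': {L, N} → {K, N}.
Read 'c': {K, N} → {L, M}.
Read 'c': {L, M} → {L, N}.

{L, N}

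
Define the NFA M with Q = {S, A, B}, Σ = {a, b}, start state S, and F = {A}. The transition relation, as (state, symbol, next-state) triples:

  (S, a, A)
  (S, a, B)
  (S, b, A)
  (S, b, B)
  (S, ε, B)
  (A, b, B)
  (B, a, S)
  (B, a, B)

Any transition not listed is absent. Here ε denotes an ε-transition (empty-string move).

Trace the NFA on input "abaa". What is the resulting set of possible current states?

Start: ε-closure({S}) = {S, B}.
Read 'a': {S, B} → {S, A, B}.
Read 'b': {S, A, B} → {A, B}.
Read 'a': {A, B} → {S, B}.
Read 'a': {S, B} → {S, A, B}.

{S, A, B}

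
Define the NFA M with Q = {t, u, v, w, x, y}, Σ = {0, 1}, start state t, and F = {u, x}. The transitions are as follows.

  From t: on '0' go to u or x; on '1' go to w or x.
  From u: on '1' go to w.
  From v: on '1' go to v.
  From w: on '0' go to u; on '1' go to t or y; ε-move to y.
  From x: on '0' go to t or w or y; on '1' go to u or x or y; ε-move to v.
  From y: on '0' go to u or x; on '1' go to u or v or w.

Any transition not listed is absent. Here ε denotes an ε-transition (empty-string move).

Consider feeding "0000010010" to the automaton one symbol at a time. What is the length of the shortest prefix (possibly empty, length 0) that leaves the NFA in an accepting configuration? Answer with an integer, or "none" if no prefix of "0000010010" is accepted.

Start in {t}.
Read '0': t→{u, x}; union {u, x}; ε-closure = {u, v, x}.
None of the earlier sets intersect F, but {u, v, x} does.

1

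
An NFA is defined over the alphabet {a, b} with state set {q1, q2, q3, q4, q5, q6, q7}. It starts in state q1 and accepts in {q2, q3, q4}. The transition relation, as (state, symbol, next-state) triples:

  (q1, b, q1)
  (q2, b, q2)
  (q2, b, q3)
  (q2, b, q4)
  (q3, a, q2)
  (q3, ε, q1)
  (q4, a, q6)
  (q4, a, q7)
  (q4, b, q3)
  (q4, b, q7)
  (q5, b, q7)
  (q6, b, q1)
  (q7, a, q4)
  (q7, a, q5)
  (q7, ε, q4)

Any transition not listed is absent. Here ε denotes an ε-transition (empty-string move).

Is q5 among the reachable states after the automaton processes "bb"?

No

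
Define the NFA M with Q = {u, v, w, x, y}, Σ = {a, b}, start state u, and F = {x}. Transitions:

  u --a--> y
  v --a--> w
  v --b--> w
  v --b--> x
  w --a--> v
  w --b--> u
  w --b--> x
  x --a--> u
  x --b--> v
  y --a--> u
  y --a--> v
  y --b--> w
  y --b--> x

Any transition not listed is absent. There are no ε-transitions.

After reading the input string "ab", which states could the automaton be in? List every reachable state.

{w, x}

Start in {u}.
Read 'a': u→{y}; now {y}.
Read 'b': y→{w, x}; now {w, x}.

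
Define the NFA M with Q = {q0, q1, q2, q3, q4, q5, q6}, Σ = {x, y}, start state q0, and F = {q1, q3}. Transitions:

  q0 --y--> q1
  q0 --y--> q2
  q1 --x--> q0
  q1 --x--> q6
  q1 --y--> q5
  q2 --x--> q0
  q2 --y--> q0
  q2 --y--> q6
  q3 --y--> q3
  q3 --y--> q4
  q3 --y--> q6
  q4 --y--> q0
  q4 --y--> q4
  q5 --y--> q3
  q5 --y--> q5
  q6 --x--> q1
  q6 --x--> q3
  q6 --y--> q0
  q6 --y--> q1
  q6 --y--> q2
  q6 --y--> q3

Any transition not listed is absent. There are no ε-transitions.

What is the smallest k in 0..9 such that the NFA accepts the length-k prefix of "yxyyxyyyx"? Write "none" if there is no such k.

1

Start in {q0}.
Read 'y': q0→{q1, q2}; now {q1, q2}.
None of the earlier sets intersect F, but {q1, q2} does.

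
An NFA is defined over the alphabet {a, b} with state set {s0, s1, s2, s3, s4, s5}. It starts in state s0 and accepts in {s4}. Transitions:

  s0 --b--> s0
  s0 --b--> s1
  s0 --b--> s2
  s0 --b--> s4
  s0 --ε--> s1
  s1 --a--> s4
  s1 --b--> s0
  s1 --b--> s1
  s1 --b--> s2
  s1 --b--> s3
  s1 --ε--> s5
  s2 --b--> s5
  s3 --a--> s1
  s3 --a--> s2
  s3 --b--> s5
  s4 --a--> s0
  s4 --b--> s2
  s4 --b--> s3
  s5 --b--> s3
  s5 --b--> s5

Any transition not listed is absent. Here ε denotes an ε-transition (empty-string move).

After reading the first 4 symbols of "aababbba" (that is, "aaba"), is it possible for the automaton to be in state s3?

No

Start: ε-closure({s0}) = {s0, s1, s5}.
Read 'a': {s0, s1, s5} → {s4}.
Read 'a': {s4} → {s0, s1, s5}.
Read 'b': {s0, s1, s5} → {s0, s1, s2, s3, s4, s5}.
Read 'a': {s0, s1, s2, s3, s4, s5} → {s0, s1, s2, s4, s5}.
State s3 is not in {s0, s1, s2, s4, s5}.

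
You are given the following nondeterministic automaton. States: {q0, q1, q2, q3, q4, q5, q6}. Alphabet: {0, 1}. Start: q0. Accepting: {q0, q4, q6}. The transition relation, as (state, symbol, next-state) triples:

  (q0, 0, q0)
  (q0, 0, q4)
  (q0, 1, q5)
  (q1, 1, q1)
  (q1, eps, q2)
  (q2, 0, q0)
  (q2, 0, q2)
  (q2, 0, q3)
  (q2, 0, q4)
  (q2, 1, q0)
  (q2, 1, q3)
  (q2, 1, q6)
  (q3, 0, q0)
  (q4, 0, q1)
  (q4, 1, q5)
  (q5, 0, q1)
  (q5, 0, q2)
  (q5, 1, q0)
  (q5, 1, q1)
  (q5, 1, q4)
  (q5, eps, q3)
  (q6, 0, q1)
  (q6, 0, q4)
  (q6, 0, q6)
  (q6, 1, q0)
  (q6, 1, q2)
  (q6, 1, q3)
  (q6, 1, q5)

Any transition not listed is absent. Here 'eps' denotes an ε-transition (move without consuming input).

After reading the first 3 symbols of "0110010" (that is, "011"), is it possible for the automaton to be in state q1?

Start in {q0}.
Read '0': q0→{q0, q4}; now {q0, q4}.
Read '1': q0→{q5}, q4→{q5}; union {q5}; ε-closure = {q3, q5}.
Read '1': q3→∅, q5→{q0, q1, q4}; union {q0, q1, q4}; ε-closure = {q0, q1, q2, q4}.
State q1 is in {q0, q1, q2, q4}.

Yes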